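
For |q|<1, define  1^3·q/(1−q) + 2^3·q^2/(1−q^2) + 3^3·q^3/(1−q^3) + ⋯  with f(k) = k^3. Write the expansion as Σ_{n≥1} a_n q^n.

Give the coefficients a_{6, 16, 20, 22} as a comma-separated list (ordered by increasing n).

252, 4681, 9198, 11988

n=6: 1·6 2·3 3·2 6·1  f→[1+8+27+216]=252
q^16  k|16↦f(k): 1:1 2:8 4:64 8:512 16:4096  a_16=4681
[q^20] f(20)=8000,f(10)=1000,f(5)=125,f(4)=64,f(2)=8,f(1)=1 ⇒ 9198
n=22: 22·1 11·2 2·11 1·22  f→[10648+1331+8+1]=11988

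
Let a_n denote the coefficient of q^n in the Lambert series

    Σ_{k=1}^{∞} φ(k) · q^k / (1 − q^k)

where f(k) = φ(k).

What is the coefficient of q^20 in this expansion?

d|20:{1,2,4,5,10,20}  Σφ=1+1+2+4+4+8=20

a_20 = 20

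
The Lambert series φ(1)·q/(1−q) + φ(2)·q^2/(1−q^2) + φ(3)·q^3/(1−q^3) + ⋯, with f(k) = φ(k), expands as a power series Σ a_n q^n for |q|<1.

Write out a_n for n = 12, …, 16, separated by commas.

d|12:{12,6,4,3,2,1}  Σφ=4+2+2+2+1+1=12
[q^13] φ(13)=12,φ(1)=1 ⇒ 13
q^14  k|14↦φ(k): 1:1 2:1 7:6 14:6  a_14=14
q^15  k|15↦φ(k): 1:1 3:2 5:4 15:8  a_15=15
d|16:{16,8,4,2,1}  Σφ=8+4+2+1+1=16

12, 13, 14, 15, 16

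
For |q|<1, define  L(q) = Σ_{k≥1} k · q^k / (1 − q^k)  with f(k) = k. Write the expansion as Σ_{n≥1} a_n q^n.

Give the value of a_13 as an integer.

[q^13] f(13)=13,f(1)=1 ⇒ 14

a_13 = 14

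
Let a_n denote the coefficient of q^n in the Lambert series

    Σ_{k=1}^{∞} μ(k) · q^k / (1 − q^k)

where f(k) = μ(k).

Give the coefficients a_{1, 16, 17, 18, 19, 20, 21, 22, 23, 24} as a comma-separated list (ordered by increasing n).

n=1: 1·1  μ→[1]=1
n=16: 16·1 8·2 4·4 2·8 1·16  μ→[0+0+0+(-1)+1]=0
d|17:{1,17}  Σμ=1+(-1)=0
d|18:{18,9,6,3,2,1}  Σμ=0+0+1+(-1)+(-1)+1=0
n=19: 19·1 1·19  μ→[(-1)+1]=0
d|20:{20,10,5,4,2,1}  Σμ=0+1+(-1)+0+(-1)+1=0
n=21: 21·1 7·3 3·7 1·21  μ→[1+(-1)+(-1)+1]=0
d|22:{22,11,2,1}  Σμ=1+(-1)+(-1)+1=0
[q^23] μ(1)=1,μ(23)=-1 ⇒ 0
d|24:{1,2,3,4,6,8,12,24}  Σμ=1+(-1)+(-1)+0+1+0+0+0=0

1, 0, 0, 0, 0, 0, 0, 0, 0, 0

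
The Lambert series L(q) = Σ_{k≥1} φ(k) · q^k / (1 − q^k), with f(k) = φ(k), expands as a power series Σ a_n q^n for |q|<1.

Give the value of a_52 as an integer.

d|52:{52,26,13,4,2,1}  Σφ=24+12+12+2+1+1=52

a_52 = 52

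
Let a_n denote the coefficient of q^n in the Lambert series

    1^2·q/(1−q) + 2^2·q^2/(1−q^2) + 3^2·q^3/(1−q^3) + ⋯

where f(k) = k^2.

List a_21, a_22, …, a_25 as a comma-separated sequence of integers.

500, 610, 530, 850, 651

[q^21] f(21)=441,f(7)=49,f(3)=9,f(1)=1 ⇒ 500
d|22:{22,11,2,1}  Σf=484+121+4+1=610
d|23:{1,23}  Σf=1+529=530
q^24  k|24↦f(k): 1:1 2:4 3:9 4:16 6:36 8:64 12:144 24:576  a_24=850
d|25:{25,5,1}  Σf=625+25+1=651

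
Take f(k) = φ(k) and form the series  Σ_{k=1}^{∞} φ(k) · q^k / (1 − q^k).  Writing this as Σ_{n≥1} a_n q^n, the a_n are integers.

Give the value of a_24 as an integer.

n=24: 1·24 2·12 3·8 4·6 6·4 8·3 12·2 24·1  φ→[1+1+2+2+2+4+4+8]=24

a_24 = 24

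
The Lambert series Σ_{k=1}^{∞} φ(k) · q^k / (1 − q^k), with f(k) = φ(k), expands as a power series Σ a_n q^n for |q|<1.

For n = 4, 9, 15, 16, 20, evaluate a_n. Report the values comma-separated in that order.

d|4:{1,2,4}  Σφ=1+1+2=4
q^9  k|9↦φ(k): 9:6 3:2 1:1  a_9=9
d|15:{1,3,5,15}  Σφ=1+2+4+8=15
d|16:{1,2,4,8,16}  Σφ=1+1+2+4+8=16
[q^20] φ(1)=1,φ(2)=1,φ(4)=2,φ(5)=4,φ(10)=4,φ(20)=8 ⇒ 20

4, 9, 15, 16, 20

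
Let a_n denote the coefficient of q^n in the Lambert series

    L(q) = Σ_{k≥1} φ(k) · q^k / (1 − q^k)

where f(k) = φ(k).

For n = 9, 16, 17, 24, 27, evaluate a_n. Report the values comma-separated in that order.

d|9:{9,3,1}  Σφ=6+2+1=9
n=16: 16·1 8·2 4·4 2·8 1·16  φ→[8+4+2+1+1]=16
q^17  k|17↦φ(k): 17:16 1:1  a_17=17
d|24:{24,12,8,6,4,3,2,1}  Σφ=8+4+4+2+2+2+1+1=24
[q^27] φ(1)=1,φ(3)=2,φ(9)=6,φ(27)=18 ⇒ 27

9, 16, 17, 24, 27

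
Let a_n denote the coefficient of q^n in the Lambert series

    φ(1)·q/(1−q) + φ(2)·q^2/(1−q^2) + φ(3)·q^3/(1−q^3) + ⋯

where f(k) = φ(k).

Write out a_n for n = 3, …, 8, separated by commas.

q^3  k|3↦φ(k): 3:2 1:1  a_3=3
q^4  k|4↦φ(k): 4:2 2:1 1:1  a_4=4
n=5: 5·1 1·5  φ→[4+1]=5
n=6: 6·1 3·2 2·3 1·6  φ→[2+2+1+1]=6
n=7: 7·1 1·7  φ→[6+1]=7
n=8: 1·8 2·4 4·2 8·1  φ→[1+1+2+4]=8

3, 4, 5, 6, 7, 8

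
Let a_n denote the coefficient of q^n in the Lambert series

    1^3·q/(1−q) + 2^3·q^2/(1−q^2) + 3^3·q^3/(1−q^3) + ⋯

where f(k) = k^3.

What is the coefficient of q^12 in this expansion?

n=12: 12·1 6·2 4·3 3·4 2·6 1·12  f→[1728+216+64+27+8+1]=2044

a_12 = 2044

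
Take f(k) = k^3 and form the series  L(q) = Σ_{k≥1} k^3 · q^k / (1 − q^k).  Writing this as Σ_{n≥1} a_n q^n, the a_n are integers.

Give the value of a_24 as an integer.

d|24:{24,12,8,6,4,3,2,1}  Σf=13824+1728+512+216+64+27+8+1=16380

a_24 = 16380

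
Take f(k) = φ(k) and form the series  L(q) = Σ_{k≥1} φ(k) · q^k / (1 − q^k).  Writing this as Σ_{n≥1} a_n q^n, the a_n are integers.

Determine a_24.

q^24  k|24↦φ(k): 24:8 12:4 8:4 6:2 4:2 3:2 2:1 1:1  a_24=24

a_24 = 24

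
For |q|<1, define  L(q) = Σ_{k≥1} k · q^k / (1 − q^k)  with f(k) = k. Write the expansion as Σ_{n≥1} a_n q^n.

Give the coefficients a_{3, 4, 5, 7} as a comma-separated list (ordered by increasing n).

4, 7, 6, 8

n=3: 3·1 1·3  f→[3+1]=4
n=4: 4·1 2·2 1·4  f→[4+2+1]=7
d|5:{5,1}  Σf=5+1=6
q^7  k|7↦f(k): 1:1 7:7  a_7=8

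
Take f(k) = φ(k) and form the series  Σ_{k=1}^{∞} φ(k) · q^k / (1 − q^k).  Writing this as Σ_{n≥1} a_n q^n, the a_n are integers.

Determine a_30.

[q^30] φ(1)=1,φ(2)=1,φ(3)=2,φ(5)=4,φ(6)=2,φ(10)=4,φ(15)=8,φ(30)=8 ⇒ 30

a_30 = 30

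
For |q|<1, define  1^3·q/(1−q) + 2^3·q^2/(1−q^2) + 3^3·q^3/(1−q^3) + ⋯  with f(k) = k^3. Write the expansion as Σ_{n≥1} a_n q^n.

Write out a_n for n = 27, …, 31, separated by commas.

20440, 25112, 24390, 31752, 29792

[q^27] f(27)=19683,f(9)=729,f(3)=27,f(1)=1 ⇒ 20440
[q^28] f(28)=21952,f(14)=2744,f(7)=343,f(4)=64,f(2)=8,f(1)=1 ⇒ 25112
n=29: 1·29 29·1  f→[1+24389]=24390
d|30:{1,2,3,5,6,10,15,30}  Σf=1+8+27+125+216+1000+3375+27000=31752
q^31  k|31↦f(k): 31:29791 1:1  a_31=29792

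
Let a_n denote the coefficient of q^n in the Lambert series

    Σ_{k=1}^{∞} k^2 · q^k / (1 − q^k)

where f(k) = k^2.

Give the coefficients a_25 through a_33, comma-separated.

651, 850, 820, 1050, 842, 1300, 962, 1365, 1220

q^25  k|25↦f(k): 25:625 5:25 1:1  a_25=651
d|26:{26,13,2,1}  Σf=676+169+4+1=850
d|27:{27,9,3,1}  Σf=729+81+9+1=820
n=28: 1·28 2·14 4·7 7·4 14·2 28·1  f→[1+4+16+49+196+784]=1050
q^29  k|29↦f(k): 1:1 29:841  a_29=842
q^30  k|30↦f(k): 30:900 15:225 10:100 6:36 5:25 3:9 2:4 1:1  a_30=1300
q^31  k|31↦f(k): 1:1 31:961  a_31=962
n=32: 32·1 16·2 8·4 4·8 2·16 1·32  f→[1024+256+64+16+4+1]=1365
d|33:{1,3,11,33}  Σf=1+9+121+1089=1220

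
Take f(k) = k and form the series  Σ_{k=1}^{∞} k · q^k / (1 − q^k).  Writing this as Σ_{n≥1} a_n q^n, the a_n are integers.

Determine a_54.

a_54 = 120

q^54  k|54↦f(k): 1:1 2:2 3:3 6:6 9:9 18:18 27:27 54:54  a_54=120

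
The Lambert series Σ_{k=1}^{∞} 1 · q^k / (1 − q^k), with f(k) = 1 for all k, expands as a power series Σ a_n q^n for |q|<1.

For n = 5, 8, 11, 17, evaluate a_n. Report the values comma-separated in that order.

2, 4, 2, 2

n=5: 5·1 1·5  f→[1+1]=2
n=8: 8·1 4·2 2·4 1·8  f→[1+1+1+1]=4
q^11  k|11↦f(k): 11:1 1:1  a_11=2
[q^17] f(17)=1,f(1)=1 ⇒ 2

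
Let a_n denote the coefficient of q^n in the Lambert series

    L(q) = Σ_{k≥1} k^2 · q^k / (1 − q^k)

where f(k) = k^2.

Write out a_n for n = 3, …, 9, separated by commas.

10, 21, 26, 50, 50, 85, 91

[q^3] f(3)=9,f(1)=1 ⇒ 10
n=4: 1·4 2·2 4·1  f→[1+4+16]=21
d|5:{1,5}  Σf=1+25=26
[q^6] f(1)=1,f(2)=4,f(3)=9,f(6)=36 ⇒ 50
q^7  k|7↦f(k): 1:1 7:49  a_7=50
d|8:{1,2,4,8}  Σf=1+4+16+64=85
n=9: 1·9 3·3 9·1  f→[1+9+81]=91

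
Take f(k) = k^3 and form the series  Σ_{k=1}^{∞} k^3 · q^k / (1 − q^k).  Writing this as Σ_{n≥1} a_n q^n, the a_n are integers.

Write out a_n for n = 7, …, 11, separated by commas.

[q^7] f(1)=1,f(7)=343 ⇒ 344
d|8:{8,4,2,1}  Σf=512+64+8+1=585
d|9:{1,3,9}  Σf=1+27+729=757
d|10:{10,5,2,1}  Σf=1000+125+8+1=1134
[q^11] f(1)=1,f(11)=1331 ⇒ 1332

344, 585, 757, 1134, 1332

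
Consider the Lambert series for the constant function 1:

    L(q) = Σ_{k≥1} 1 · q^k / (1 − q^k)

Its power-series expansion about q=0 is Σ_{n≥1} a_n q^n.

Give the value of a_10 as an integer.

a_10 = 4

d|10:{1,2,5,10}  Σf=1+1+1+1=4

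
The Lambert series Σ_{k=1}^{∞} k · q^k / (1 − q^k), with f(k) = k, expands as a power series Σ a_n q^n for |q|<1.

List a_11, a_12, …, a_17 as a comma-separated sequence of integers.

12, 28, 14, 24, 24, 31, 18

d|11:{1,11}  Σf=1+11=12
[q^12] f(12)=12,f(6)=6,f(4)=4,f(3)=3,f(2)=2,f(1)=1 ⇒ 28
n=13: 1·13 13·1  f→[1+13]=14
n=14: 1·14 2·7 7·2 14·1  f→[1+2+7+14]=24
n=15: 1·15 3·5 5·3 15·1  f→[1+3+5+15]=24
[q^16] f(16)=16,f(8)=8,f(4)=4,f(2)=2,f(1)=1 ⇒ 31
q^17  k|17↦f(k): 1:1 17:17  a_17=18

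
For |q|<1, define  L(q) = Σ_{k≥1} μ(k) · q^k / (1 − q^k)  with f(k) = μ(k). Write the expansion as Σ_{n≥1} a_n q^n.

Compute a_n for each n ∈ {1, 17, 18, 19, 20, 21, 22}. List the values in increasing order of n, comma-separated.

d|1:{1}  Σμ=1=1
d|17:{17,1}  Σμ=(-1)+1=0
[q^18] μ(18)=0,μ(9)=0,μ(6)=1,μ(3)=-1,μ(2)=-1,μ(1)=1 ⇒ 0
q^19  k|19↦μ(k): 1:1 19:-1  a_19=0
[q^20] μ(1)=1,μ(2)=-1,μ(4)=0,μ(5)=-1,μ(10)=1,μ(20)=0 ⇒ 0
n=21: 21·1 7·3 3·7 1·21  μ→[1+(-1)+(-1)+1]=0
n=22: 22·1 11·2 2·11 1·22  μ→[1+(-1)+(-1)+1]=0

1, 0, 0, 0, 0, 0, 0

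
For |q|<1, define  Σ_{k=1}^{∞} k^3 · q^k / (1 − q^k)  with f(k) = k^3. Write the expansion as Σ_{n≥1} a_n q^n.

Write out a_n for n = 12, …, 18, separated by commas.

d|12:{12,6,4,3,2,1}  Σf=1728+216+64+27+8+1=2044
q^13  k|13↦f(k): 13:2197 1:1  a_13=2198
q^14  k|14↦f(k): 14:2744 7:343 2:8 1:1  a_14=3096
d|15:{15,5,3,1}  Σf=3375+125+27+1=3528
q^16  k|16↦f(k): 1:1 2:8 4:64 8:512 16:4096  a_16=4681
[q^17] f(1)=1,f(17)=4913 ⇒ 4914
d|18:{1,2,3,6,9,18}  Σf=1+8+27+216+729+5832=6813

2044, 2198, 3096, 3528, 4681, 4914, 6813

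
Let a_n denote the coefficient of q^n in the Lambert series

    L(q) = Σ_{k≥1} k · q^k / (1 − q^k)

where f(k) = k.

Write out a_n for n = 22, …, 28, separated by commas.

36, 24, 60, 31, 42, 40, 56

d|22:{1,2,11,22}  Σf=1+2+11+22=36
[q^23] f(23)=23,f(1)=1 ⇒ 24
q^24  k|24↦f(k): 24:24 12:12 8:8 6:6 4:4 3:3 2:2 1:1  a_24=60
d|25:{1,5,25}  Σf=1+5+25=31
q^26  k|26↦f(k): 1:1 2:2 13:13 26:26  a_26=42
[q^27] f(27)=27,f(9)=9,f(3)=3,f(1)=1 ⇒ 40
n=28: 1·28 2·14 4·7 7·4 14·2 28·1  f→[1+2+4+7+14+28]=56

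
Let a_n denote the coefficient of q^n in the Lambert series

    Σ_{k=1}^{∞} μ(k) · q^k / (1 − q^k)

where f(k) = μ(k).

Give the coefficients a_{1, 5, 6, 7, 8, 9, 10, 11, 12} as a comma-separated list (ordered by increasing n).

d|1:{1}  Σμ=1=1
q^5  k|5↦μ(k): 1:1 5:-1  a_5=0
q^6  k|6↦μ(k): 1:1 2:-1 3:-1 6:1  a_6=0
q^7  k|7↦μ(k): 1:1 7:-1  a_7=0
n=8: 8·1 4·2 2·4 1·8  μ→[0+0+(-1)+1]=0
n=9: 1·9 3·3 9·1  μ→[1+(-1)+0]=0
[q^10] μ(10)=1,μ(5)=-1,μ(2)=-1,μ(1)=1 ⇒ 0
d|11:{11,1}  Σμ=(-1)+1=0
d|12:{12,6,4,3,2,1}  Σμ=0+1+0+(-1)+(-1)+1=0

1, 0, 0, 0, 0, 0, 0, 0, 0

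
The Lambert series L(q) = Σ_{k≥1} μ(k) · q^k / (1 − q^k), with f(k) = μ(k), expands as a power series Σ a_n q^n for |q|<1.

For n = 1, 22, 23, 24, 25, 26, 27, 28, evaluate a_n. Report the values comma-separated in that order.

1, 0, 0, 0, 0, 0, 0, 0

n=1: 1·1  μ→[1]=1
q^22  k|22↦μ(k): 1:1 2:-1 11:-1 22:1  a_22=0
n=23: 1·23 23·1  μ→[1+(-1)]=0
d|24:{24,12,8,6,4,3,2,1}  Σμ=0+0+0+1+0+(-1)+(-1)+1=0
n=25: 1·25 5·5 25·1  μ→[1+(-1)+0]=0
n=26: 26·1 13·2 2·13 1·26  μ→[1+(-1)+(-1)+1]=0
n=27: 27·1 9·3 3·9 1·27  μ→[0+0+(-1)+1]=0
[q^28] μ(28)=0,μ(14)=1,μ(7)=-1,μ(4)=0,μ(2)=-1,μ(1)=1 ⇒ 0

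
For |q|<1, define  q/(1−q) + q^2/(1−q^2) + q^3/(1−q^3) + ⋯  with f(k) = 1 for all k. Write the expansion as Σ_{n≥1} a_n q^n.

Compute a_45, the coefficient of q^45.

[q^45] f(45)=1,f(15)=1,f(9)=1,f(5)=1,f(3)=1,f(1)=1 ⇒ 6

a_45 = 6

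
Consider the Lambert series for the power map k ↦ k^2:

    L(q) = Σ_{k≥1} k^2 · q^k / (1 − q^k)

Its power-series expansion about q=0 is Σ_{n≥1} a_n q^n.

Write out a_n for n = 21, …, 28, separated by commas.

q^21  k|21↦f(k): 21:441 7:49 3:9 1:1  a_21=500
n=22: 22·1 11·2 2·11 1·22  f→[484+121+4+1]=610
n=23: 1·23 23·1  f→[1+529]=530
[q^24] f(1)=1,f(2)=4,f(3)=9,f(4)=16,f(6)=36,f(8)=64,f(12)=144,f(24)=576 ⇒ 850
[q^25] f(1)=1,f(5)=25,f(25)=625 ⇒ 651
n=26: 26·1 13·2 2·13 1·26  f→[676+169+4+1]=850
n=27: 27·1 9·3 3·9 1·27  f→[729+81+9+1]=820
q^28  k|28↦f(k): 28:784 14:196 7:49 4:16 2:4 1:1  a_28=1050

500, 610, 530, 850, 651, 850, 820, 1050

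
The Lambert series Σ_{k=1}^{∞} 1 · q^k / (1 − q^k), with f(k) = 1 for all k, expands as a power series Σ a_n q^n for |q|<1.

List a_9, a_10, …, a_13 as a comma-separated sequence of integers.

d|9:{1,3,9}  Σf=1+1+1=3
[q^10] f(1)=1,f(2)=1,f(5)=1,f(10)=1 ⇒ 4
[q^11] f(1)=1,f(11)=1 ⇒ 2
n=12: 1·12 2·6 3·4 4·3 6·2 12·1  f→[1+1+1+1+1+1]=6
[q^13] f(1)=1,f(13)=1 ⇒ 2

3, 4, 2, 6, 2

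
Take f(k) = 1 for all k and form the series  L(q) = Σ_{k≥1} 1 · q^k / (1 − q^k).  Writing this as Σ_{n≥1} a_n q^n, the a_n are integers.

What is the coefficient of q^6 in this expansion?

q^6  k|6↦f(k): 6:1 3:1 2:1 1:1  a_6=4

a_6 = 4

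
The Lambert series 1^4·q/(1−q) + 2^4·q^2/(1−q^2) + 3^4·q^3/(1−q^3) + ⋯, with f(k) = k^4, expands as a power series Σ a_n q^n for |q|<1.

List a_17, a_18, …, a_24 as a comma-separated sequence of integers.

83522, 112931, 130322, 170898, 196964, 248914, 279842, 358258

[q^17] f(17)=83521,f(1)=1 ⇒ 83522
d|18:{18,9,6,3,2,1}  Σf=104976+6561+1296+81+16+1=112931
n=19: 19·1 1·19  f→[130321+1]=130322
d|20:{1,2,4,5,10,20}  Σf=1+16+256+625+10000+160000=170898
[q^21] f(1)=1,f(3)=81,f(7)=2401,f(21)=194481 ⇒ 196964
d|22:{1,2,11,22}  Σf=1+16+14641+234256=248914
n=23: 23·1 1·23  f→[279841+1]=279842
q^24  k|24↦f(k): 24:331776 12:20736 8:4096 6:1296 4:256 3:81 2:16 1:1  a_24=358258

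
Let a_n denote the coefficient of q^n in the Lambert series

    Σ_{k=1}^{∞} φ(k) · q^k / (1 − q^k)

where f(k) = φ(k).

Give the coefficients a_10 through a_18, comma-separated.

[q^10] φ(10)=4,φ(5)=4,φ(2)=1,φ(1)=1 ⇒ 10
n=11: 11·1 1·11  φ→[10+1]=11
[q^12] φ(1)=1,φ(2)=1,φ(3)=2,φ(4)=2,φ(6)=2,φ(12)=4 ⇒ 12
q^13  k|13↦φ(k): 1:1 13:12  a_13=13
[q^14] φ(1)=1,φ(2)=1,φ(7)=6,φ(14)=6 ⇒ 14
d|15:{15,5,3,1}  Σφ=8+4+2+1=15
d|16:{16,8,4,2,1}  Σφ=8+4+2+1+1=16
d|17:{17,1}  Σφ=16+1=17
d|18:{1,2,3,6,9,18}  Σφ=1+1+2+2+6+6=18

10, 11, 12, 13, 14, 15, 16, 17, 18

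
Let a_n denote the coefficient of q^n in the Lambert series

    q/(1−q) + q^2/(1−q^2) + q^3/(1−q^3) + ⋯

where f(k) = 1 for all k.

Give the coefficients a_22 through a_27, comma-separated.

4, 2, 8, 3, 4, 4

q^22  k|22↦f(k): 1:1 2:1 11:1 22:1  a_22=4
n=23: 1·23 23·1  f→[1+1]=2
[q^24] f(1)=1,f(2)=1,f(3)=1,f(4)=1,f(6)=1,f(8)=1,f(12)=1,f(24)=1 ⇒ 8
[q^25] f(25)=1,f(5)=1,f(1)=1 ⇒ 3
n=26: 1·26 2·13 13·2 26·1  f→[1+1+1+1]=4
[q^27] f(1)=1,f(3)=1,f(9)=1,f(27)=1 ⇒ 4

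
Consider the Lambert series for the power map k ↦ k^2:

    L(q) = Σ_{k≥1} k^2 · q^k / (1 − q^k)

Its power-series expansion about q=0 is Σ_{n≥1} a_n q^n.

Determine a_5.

[q^5] f(5)=25,f(1)=1 ⇒ 26

a_5 = 26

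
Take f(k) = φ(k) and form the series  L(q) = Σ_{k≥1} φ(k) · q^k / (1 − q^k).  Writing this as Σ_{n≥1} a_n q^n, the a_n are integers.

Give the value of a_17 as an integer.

q^17  k|17↦φ(k): 17:16 1:1  a_17=17

a_17 = 17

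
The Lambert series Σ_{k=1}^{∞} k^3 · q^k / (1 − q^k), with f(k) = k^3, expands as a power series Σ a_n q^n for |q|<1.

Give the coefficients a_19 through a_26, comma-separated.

n=19: 19·1 1·19  f→[6859+1]=6860
n=20: 1·20 2·10 4·5 5·4 10·2 20·1  f→[1+8+64+125+1000+8000]=9198
q^21  k|21↦f(k): 1:1 3:27 7:343 21:9261  a_21=9632
q^22  k|22↦f(k): 1:1 2:8 11:1331 22:10648  a_22=11988
q^23  k|23↦f(k): 23:12167 1:1  a_23=12168
q^24  k|24↦f(k): 24:13824 12:1728 8:512 6:216 4:64 3:27 2:8 1:1  a_24=16380
n=25: 25·1 5·5 1·25  f→[15625+125+1]=15751
n=26: 26·1 13·2 2·13 1·26  f→[17576+2197+8+1]=19782

6860, 9198, 9632, 11988, 12168, 16380, 15751, 19782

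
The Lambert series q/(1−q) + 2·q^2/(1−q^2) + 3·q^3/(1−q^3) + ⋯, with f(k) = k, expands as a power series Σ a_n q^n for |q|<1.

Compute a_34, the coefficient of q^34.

a_34 = 54

d|34:{1,2,17,34}  Σf=1+2+17+34=54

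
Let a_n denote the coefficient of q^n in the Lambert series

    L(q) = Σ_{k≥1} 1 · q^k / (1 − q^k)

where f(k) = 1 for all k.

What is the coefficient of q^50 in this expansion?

d|50:{1,2,5,10,25,50}  Σf=1+1+1+1+1+1=6

a_50 = 6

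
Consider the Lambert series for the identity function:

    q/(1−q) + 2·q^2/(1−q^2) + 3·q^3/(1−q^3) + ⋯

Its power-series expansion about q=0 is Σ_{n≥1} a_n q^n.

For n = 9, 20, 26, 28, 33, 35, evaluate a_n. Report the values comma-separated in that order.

d|9:{1,3,9}  Σf=1+3+9=13
d|20:{20,10,5,4,2,1}  Σf=20+10+5+4+2+1=42
d|26:{1,2,13,26}  Σf=1+2+13+26=42
[q^28] f(1)=1,f(2)=2,f(4)=4,f(7)=7,f(14)=14,f(28)=28 ⇒ 56
q^33  k|33↦f(k): 1:1 3:3 11:11 33:33  a_33=48
q^35  k|35↦f(k): 35:35 7:7 5:5 1:1  a_35=48

13, 42, 42, 56, 48, 48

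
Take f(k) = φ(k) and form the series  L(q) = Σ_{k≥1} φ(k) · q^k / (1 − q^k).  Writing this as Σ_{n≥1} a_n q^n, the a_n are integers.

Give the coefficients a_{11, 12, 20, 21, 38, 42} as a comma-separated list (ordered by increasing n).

[q^11] φ(1)=1,φ(11)=10 ⇒ 11
n=12: 1·12 2·6 3·4 4·3 6·2 12·1  φ→[1+1+2+2+2+4]=12
[q^20] φ(20)=8,φ(10)=4,φ(5)=4,φ(4)=2,φ(2)=1,φ(1)=1 ⇒ 20
[q^21] φ(1)=1,φ(3)=2,φ(7)=6,φ(21)=12 ⇒ 21
[q^38] φ(38)=18,φ(19)=18,φ(2)=1,φ(1)=1 ⇒ 38
n=42: 1·42 2·21 3·14 6·7 7·6 14·3 21·2 42·1  φ→[1+1+2+2+6+6+12+12]=42

11, 12, 20, 21, 38, 42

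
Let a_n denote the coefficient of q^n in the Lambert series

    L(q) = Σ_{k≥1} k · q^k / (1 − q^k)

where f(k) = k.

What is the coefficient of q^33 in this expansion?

[q^33] f(33)=33,f(11)=11,f(3)=3,f(1)=1 ⇒ 48

a_33 = 48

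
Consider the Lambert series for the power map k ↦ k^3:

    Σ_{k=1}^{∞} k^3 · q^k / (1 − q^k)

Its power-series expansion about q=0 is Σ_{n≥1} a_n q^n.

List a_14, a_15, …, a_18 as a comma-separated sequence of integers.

d|14:{1,2,7,14}  Σf=1+8+343+2744=3096
[q^15] f(15)=3375,f(5)=125,f(3)=27,f(1)=1 ⇒ 3528
[q^16] f(1)=1,f(2)=8,f(4)=64,f(8)=512,f(16)=4096 ⇒ 4681
n=17: 17·1 1·17  f→[4913+1]=4914
[q^18] f(1)=1,f(2)=8,f(3)=27,f(6)=216,f(9)=729,f(18)=5832 ⇒ 6813

3096, 3528, 4681, 4914, 6813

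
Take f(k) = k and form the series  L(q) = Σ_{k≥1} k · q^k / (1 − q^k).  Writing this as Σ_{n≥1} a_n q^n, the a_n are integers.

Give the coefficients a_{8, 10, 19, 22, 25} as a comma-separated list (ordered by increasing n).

[q^8] f(8)=8,f(4)=4,f(2)=2,f(1)=1 ⇒ 15
[q^10] f(1)=1,f(2)=2,f(5)=5,f(10)=10 ⇒ 18
n=19: 19·1 1·19  f→[19+1]=20
n=22: 1·22 2·11 11·2 22·1  f→[1+2+11+22]=36
q^25  k|25↦f(k): 1:1 5:5 25:25  a_25=31

15, 18, 20, 36, 31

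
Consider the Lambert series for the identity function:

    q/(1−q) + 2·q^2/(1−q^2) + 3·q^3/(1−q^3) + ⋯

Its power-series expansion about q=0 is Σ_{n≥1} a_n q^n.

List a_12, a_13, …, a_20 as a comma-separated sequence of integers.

d|12:{12,6,4,3,2,1}  Σf=12+6+4+3+2+1=28
n=13: 1·13 13·1  f→[1+13]=14
n=14: 14·1 7·2 2·7 1·14  f→[14+7+2+1]=24
d|15:{15,5,3,1}  Σf=15+5+3+1=24
n=16: 1·16 2·8 4·4 8·2 16·1  f→[1+2+4+8+16]=31
q^17  k|17↦f(k): 17:17 1:1  a_17=18
[q^18] f(18)=18,f(9)=9,f(6)=6,f(3)=3,f(2)=2,f(1)=1 ⇒ 39
[q^19] f(19)=19,f(1)=1 ⇒ 20
[q^20] f(1)=1,f(2)=2,f(4)=4,f(5)=5,f(10)=10,f(20)=20 ⇒ 42

28, 14, 24, 24, 31, 18, 39, 20, 42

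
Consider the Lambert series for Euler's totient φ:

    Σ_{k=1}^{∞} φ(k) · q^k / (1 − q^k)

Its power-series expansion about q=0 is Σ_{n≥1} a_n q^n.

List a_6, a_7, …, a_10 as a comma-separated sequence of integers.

d|6:{6,3,2,1}  Σφ=2+2+1+1=6
q^7  k|7↦φ(k): 7:6 1:1  a_7=7
[q^8] φ(1)=1,φ(2)=1,φ(4)=2,φ(8)=4 ⇒ 8
q^9  k|9↦φ(k): 9:6 3:2 1:1  a_9=9
d|10:{1,2,5,10}  Σφ=1+1+4+4=10

6, 7, 8, 9, 10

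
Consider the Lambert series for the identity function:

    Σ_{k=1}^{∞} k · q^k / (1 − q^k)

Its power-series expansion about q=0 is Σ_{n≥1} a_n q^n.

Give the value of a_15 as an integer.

a_15 = 24

q^15  k|15↦f(k): 1:1 3:3 5:5 15:15  a_15=24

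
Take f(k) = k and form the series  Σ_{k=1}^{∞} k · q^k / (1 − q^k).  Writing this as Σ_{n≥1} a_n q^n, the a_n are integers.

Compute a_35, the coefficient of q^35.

[q^35] f(35)=35,f(7)=7,f(5)=5,f(1)=1 ⇒ 48

a_35 = 48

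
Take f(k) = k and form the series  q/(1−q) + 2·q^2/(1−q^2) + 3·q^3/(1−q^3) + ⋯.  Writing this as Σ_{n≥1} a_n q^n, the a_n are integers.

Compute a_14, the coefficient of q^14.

a_14 = 24

[q^14] f(1)=1,f(2)=2,f(7)=7,f(14)=14 ⇒ 24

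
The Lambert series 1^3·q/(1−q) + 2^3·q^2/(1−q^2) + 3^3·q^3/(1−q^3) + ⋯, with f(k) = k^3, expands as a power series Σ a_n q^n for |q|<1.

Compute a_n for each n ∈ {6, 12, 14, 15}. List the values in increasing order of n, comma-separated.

252, 2044, 3096, 3528

[q^6] f(6)=216,f(3)=27,f(2)=8,f(1)=1 ⇒ 252
d|12:{1,2,3,4,6,12}  Σf=1+8+27+64+216+1728=2044
q^14  k|14↦f(k): 1:1 2:8 7:343 14:2744  a_14=3096
q^15  k|15↦f(k): 15:3375 5:125 3:27 1:1  a_15=3528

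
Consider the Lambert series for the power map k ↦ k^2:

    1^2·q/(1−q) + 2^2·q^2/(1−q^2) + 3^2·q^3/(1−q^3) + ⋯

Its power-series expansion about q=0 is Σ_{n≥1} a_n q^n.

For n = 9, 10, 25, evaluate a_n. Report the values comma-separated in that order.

91, 130, 651

n=9: 1·9 3·3 9·1  f→[1+9+81]=91
[q^10] f(10)=100,f(5)=25,f(2)=4,f(1)=1 ⇒ 130
q^25  k|25↦f(k): 1:1 5:25 25:625  a_25=651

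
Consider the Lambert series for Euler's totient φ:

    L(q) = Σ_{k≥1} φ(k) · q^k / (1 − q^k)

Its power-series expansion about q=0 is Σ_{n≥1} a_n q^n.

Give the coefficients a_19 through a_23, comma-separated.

q^19  k|19↦φ(k): 19:18 1:1  a_19=19
[q^20] φ(20)=8,φ(10)=4,φ(5)=4,φ(4)=2,φ(2)=1,φ(1)=1 ⇒ 20
n=21: 1·21 3·7 7·3 21·1  φ→[1+2+6+12]=21
[q^22] φ(22)=10,φ(11)=10,φ(2)=1,φ(1)=1 ⇒ 22
q^23  k|23↦φ(k): 23:22 1:1  a_23=23

19, 20, 21, 22, 23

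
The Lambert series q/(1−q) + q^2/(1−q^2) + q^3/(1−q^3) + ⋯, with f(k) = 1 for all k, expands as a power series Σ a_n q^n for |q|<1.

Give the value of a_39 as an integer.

d|39:{39,13,3,1}  Σf=1+1+1+1=4

a_39 = 4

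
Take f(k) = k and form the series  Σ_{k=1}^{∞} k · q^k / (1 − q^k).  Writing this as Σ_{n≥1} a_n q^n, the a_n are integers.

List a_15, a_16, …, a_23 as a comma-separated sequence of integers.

q^15  k|15↦f(k): 1:1 3:3 5:5 15:15  a_15=24
q^16  k|16↦f(k): 16:16 8:8 4:4 2:2 1:1  a_16=31
[q^17] f(17)=17,f(1)=1 ⇒ 18
n=18: 18·1 9·2 6·3 3·6 2·9 1·18  f→[18+9+6+3+2+1]=39
n=19: 19·1 1·19  f→[19+1]=20
d|20:{1,2,4,5,10,20}  Σf=1+2+4+5+10+20=42
d|21:{1,3,7,21}  Σf=1+3+7+21=32
n=22: 22·1 11·2 2·11 1·22  f→[22+11+2+1]=36
q^23  k|23↦f(k): 23:23 1:1  a_23=24

24, 31, 18, 39, 20, 42, 32, 36, 24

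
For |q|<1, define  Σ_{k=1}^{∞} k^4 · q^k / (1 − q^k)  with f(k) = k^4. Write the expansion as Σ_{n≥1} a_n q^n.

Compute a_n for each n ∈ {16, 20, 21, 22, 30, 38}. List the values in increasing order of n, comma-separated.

n=16: 1·16 2·8 4·4 8·2 16·1  f→[1+16+256+4096+65536]=69905
[q^20] f(1)=1,f(2)=16,f(4)=256,f(5)=625,f(10)=10000,f(20)=160000 ⇒ 170898
d|21:{1,3,7,21}  Σf=1+81+2401+194481=196964
n=22: 1·22 2·11 11·2 22·1  f→[1+16+14641+234256]=248914
[q^30] f(1)=1,f(2)=16,f(3)=81,f(5)=625,f(6)=1296,f(10)=10000,f(15)=50625,f(30)=810000 ⇒ 872644
[q^38] f(38)=2085136,f(19)=130321,f(2)=16,f(1)=1 ⇒ 2215474

69905, 170898, 196964, 248914, 872644, 2215474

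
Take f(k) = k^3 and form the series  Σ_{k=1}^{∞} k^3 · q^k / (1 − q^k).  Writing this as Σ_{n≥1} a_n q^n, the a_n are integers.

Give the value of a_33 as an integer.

d|33:{1,3,11,33}  Σf=1+27+1331+35937=37296

a_33 = 37296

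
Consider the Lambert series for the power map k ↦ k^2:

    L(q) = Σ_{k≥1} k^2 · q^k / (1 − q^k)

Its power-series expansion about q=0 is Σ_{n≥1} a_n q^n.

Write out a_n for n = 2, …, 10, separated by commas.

5, 10, 21, 26, 50, 50, 85, 91, 130

q^2  k|2↦f(k): 2:4 1:1  a_2=5
[q^3] f(3)=9,f(1)=1 ⇒ 10
n=4: 4·1 2·2 1·4  f→[16+4+1]=21
n=5: 1·5 5·1  f→[1+25]=26
n=6: 6·1 3·2 2·3 1·6  f→[36+9+4+1]=50
q^7  k|7↦f(k): 7:49 1:1  a_7=50
q^8  k|8↦f(k): 1:1 2:4 4:16 8:64  a_8=85
d|9:{1,3,9}  Σf=1+9+81=91
q^10  k|10↦f(k): 1:1 2:4 5:25 10:100  a_10=130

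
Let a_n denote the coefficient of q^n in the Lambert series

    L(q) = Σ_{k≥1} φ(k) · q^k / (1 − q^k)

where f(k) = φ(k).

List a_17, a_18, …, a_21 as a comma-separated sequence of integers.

q^17  k|17↦φ(k): 1:1 17:16  a_17=17
n=18: 18·1 9·2 6·3 3·6 2·9 1·18  φ→[6+6+2+2+1+1]=18
[q^19] φ(1)=1,φ(19)=18 ⇒ 19
q^20  k|20↦φ(k): 20:8 10:4 5:4 4:2 2:1 1:1  a_20=20
n=21: 1·21 3·7 7·3 21·1  φ→[1+2+6+12]=21

17, 18, 19, 20, 21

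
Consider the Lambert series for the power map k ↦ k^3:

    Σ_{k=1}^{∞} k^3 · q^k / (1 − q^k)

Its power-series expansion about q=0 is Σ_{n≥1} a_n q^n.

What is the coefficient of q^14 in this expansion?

a_14 = 3096

d|14:{1,2,7,14}  Σf=1+8+343+2744=3096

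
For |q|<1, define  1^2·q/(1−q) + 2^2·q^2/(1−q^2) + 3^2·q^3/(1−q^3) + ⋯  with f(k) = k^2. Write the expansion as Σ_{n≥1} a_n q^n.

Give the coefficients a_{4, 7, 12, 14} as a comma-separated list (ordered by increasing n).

n=4: 4·1 2·2 1·4  f→[16+4+1]=21
d|7:{1,7}  Σf=1+49=50
[q^12] f(1)=1,f(2)=4,f(3)=9,f(4)=16,f(6)=36,f(12)=144 ⇒ 210
q^14  k|14↦f(k): 1:1 2:4 7:49 14:196  a_14=250

21, 50, 210, 250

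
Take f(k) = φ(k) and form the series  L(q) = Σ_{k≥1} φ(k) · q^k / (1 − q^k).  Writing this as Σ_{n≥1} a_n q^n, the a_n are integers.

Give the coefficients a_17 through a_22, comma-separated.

[q^17] φ(1)=1,φ(17)=16 ⇒ 17
[q^18] φ(1)=1,φ(2)=1,φ(3)=2,φ(6)=2,φ(9)=6,φ(18)=6 ⇒ 18
[q^19] φ(1)=1,φ(19)=18 ⇒ 19
d|20:{20,10,5,4,2,1}  Σφ=8+4+4+2+1+1=20
d|21:{21,7,3,1}  Σφ=12+6+2+1=21
[q^22] φ(1)=1,φ(2)=1,φ(11)=10,φ(22)=10 ⇒ 22

17, 18, 19, 20, 21, 22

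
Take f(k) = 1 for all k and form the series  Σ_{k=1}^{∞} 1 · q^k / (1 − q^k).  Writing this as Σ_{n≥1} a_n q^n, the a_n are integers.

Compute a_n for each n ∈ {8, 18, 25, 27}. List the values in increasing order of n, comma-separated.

4, 6, 3, 4

d|8:{8,4,2,1}  Σf=1+1+1+1=4
n=18: 18·1 9·2 6·3 3·6 2·9 1·18  f→[1+1+1+1+1+1]=6
n=25: 25·1 5·5 1·25  f→[1+1+1]=3
q^27  k|27↦f(k): 1:1 3:1 9:1 27:1  a_27=4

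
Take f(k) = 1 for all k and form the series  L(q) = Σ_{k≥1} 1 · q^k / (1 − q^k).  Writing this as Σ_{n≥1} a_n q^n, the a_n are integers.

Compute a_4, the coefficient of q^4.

a_4 = 3

[q^4] f(4)=1,f(2)=1,f(1)=1 ⇒ 3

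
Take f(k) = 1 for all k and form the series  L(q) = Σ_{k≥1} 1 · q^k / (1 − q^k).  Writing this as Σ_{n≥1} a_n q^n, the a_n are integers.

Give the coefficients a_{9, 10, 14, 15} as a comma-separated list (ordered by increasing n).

3, 4, 4, 4

q^9  k|9↦f(k): 9:1 3:1 1:1  a_9=3
d|10:{10,5,2,1}  Σf=1+1+1+1=4
[q^14] f(1)=1,f(2)=1,f(7)=1,f(14)=1 ⇒ 4
q^15  k|15↦f(k): 15:1 5:1 3:1 1:1  a_15=4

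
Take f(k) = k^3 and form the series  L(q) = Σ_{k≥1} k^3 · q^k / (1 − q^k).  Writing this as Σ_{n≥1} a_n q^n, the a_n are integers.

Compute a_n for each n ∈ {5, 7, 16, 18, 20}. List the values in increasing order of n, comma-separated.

126, 344, 4681, 6813, 9198

q^5  k|5↦f(k): 5:125 1:1  a_5=126
d|7:{1,7}  Σf=1+343=344
q^16  k|16↦f(k): 1:1 2:8 4:64 8:512 16:4096  a_16=4681
d|18:{1,2,3,6,9,18}  Σf=1+8+27+216+729+5832=6813
[q^20] f(1)=1,f(2)=8,f(4)=64,f(5)=125,f(10)=1000,f(20)=8000 ⇒ 9198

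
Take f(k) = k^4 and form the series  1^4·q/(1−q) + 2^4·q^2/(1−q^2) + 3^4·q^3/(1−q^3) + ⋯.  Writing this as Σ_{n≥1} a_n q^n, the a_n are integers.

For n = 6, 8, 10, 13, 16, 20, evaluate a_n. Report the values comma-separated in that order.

d|6:{6,3,2,1}  Σf=1296+81+16+1=1394
q^8  k|8↦f(k): 8:4096 4:256 2:16 1:1  a_8=4369
d|10:{1,2,5,10}  Σf=1+16+625+10000=10642
n=13: 13·1 1·13  f→[28561+1]=28562
d|16:{16,8,4,2,1}  Σf=65536+4096+256+16+1=69905
d|20:{1,2,4,5,10,20}  Σf=1+16+256+625+10000+160000=170898

1394, 4369, 10642, 28562, 69905, 170898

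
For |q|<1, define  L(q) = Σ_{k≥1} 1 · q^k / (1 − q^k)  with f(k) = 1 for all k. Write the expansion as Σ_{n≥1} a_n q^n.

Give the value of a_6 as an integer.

a_6 = 4

q^6  k|6↦f(k): 6:1 3:1 2:1 1:1  a_6=4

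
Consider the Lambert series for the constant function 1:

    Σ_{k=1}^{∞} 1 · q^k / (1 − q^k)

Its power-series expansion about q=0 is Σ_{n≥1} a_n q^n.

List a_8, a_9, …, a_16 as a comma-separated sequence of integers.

4, 3, 4, 2, 6, 2, 4, 4, 5

d|8:{1,2,4,8}  Σf=1+1+1+1=4
d|9:{1,3,9}  Σf=1+1+1=3
q^10  k|10↦f(k): 10:1 5:1 2:1 1:1  a_10=4
[q^11] f(1)=1,f(11)=1 ⇒ 2
[q^12] f(1)=1,f(2)=1,f(3)=1,f(4)=1,f(6)=1,f(12)=1 ⇒ 6
d|13:{1,13}  Σf=1+1=2
[q^14] f(1)=1,f(2)=1,f(7)=1,f(14)=1 ⇒ 4
[q^15] f(1)=1,f(3)=1,f(5)=1,f(15)=1 ⇒ 4
[q^16] f(16)=1,f(8)=1,f(4)=1,f(2)=1,f(1)=1 ⇒ 5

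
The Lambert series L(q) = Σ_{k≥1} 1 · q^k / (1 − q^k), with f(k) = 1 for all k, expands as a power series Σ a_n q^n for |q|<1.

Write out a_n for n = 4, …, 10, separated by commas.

n=4: 4·1 2·2 1·4  f→[1+1+1]=3
n=5: 1·5 5·1  f→[1+1]=2
n=6: 1·6 2·3 3·2 6·1  f→[1+1+1+1]=4
q^7  k|7↦f(k): 7:1 1:1  a_7=2
[q^8] f(1)=1,f(2)=1,f(4)=1,f(8)=1 ⇒ 4
[q^9] f(1)=1,f(3)=1,f(9)=1 ⇒ 3
n=10: 1·10 2·5 5·2 10·1  f→[1+1+1+1]=4

3, 2, 4, 2, 4, 3, 4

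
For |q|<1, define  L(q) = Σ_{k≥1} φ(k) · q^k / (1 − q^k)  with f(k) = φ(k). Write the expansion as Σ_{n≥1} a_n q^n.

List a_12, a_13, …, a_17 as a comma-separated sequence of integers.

n=12: 1·12 2·6 3·4 4·3 6·2 12·1  φ→[1+1+2+2+2+4]=12
d|13:{1,13}  Σφ=1+12=13
d|14:{1,2,7,14}  Σφ=1+1+6+6=14
q^15  k|15↦φ(k): 15:8 5:4 3:2 1:1  a_15=15
n=16: 1·16 2·8 4·4 8·2 16·1  φ→[1+1+2+4+8]=16
[q^17] φ(17)=16,φ(1)=1 ⇒ 17

12, 13, 14, 15, 16, 17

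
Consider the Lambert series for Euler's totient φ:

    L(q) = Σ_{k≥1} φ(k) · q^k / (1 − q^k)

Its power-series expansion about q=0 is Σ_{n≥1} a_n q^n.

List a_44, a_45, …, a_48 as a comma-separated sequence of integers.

q^44  k|44↦φ(k): 1:1 2:1 4:2 11:10 22:10 44:20  a_44=44
q^45  k|45↦φ(k): 45:24 15:8 9:6 5:4 3:2 1:1  a_45=45
[q^46] φ(1)=1,φ(2)=1,φ(23)=22,φ(46)=22 ⇒ 46
d|47:{47,1}  Σφ=46+1=47
q^48  k|48↦φ(k): 48:16 24:8 16:8 12:4 8:4 6:2 4:2 3:2 2:1 1:1  a_48=48

44, 45, 46, 47, 48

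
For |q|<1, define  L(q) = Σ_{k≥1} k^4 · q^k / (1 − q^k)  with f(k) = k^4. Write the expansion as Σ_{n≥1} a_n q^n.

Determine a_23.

[q^23] f(1)=1,f(23)=279841 ⇒ 279842

a_23 = 279842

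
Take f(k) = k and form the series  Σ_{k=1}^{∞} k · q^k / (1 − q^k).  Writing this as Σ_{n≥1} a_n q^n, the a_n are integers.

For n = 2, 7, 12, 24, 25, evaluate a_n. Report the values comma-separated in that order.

q^2  k|2↦f(k): 1:1 2:2  a_2=3
n=7: 1·7 7·1  f→[1+7]=8
[q^12] f(1)=1,f(2)=2,f(3)=3,f(4)=4,f(6)=6,f(12)=12 ⇒ 28
n=24: 24·1 12·2 8·3 6·4 4·6 3·8 2·12 1·24  f→[24+12+8+6+4+3+2+1]=60
[q^25] f(25)=25,f(5)=5,f(1)=1 ⇒ 31

3, 8, 28, 60, 31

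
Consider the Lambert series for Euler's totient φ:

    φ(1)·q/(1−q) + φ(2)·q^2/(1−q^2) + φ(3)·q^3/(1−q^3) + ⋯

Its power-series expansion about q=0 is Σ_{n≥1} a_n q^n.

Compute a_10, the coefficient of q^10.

d|10:{10,5,2,1}  Σφ=4+4+1+1=10

a_10 = 10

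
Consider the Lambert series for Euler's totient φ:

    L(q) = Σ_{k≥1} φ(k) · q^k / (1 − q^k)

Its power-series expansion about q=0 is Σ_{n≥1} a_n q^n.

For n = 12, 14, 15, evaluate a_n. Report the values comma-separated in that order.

d|12:{1,2,3,4,6,12}  Σφ=1+1+2+2+2+4=12
d|14:{1,2,7,14}  Σφ=1+1+6+6=14
d|15:{1,3,5,15}  Σφ=1+2+4+8=15

12, 14, 15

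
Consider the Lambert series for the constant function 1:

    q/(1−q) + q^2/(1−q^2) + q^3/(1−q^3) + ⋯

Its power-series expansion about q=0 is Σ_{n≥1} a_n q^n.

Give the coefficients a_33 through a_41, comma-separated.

[q^33] f(1)=1,f(3)=1,f(11)=1,f(33)=1 ⇒ 4
[q^34] f(34)=1,f(17)=1,f(2)=1,f(1)=1 ⇒ 4
q^35  k|35↦f(k): 35:1 7:1 5:1 1:1  a_35=4
d|36:{36,18,12,9,6,4,3,2,1}  Σf=1+1+1+1+1+1+1+1+1=9
q^37  k|37↦f(k): 1:1 37:1  a_37=2
q^38  k|38↦f(k): 38:1 19:1 2:1 1:1  a_38=4
d|39:{39,13,3,1}  Σf=1+1+1+1=4
d|40:{40,20,10,8,5,4,2,1}  Σf=1+1+1+1+1+1+1+1=8
n=41: 1·41 41·1  f→[1+1]=2

4, 4, 4, 9, 2, 4, 4, 8, 2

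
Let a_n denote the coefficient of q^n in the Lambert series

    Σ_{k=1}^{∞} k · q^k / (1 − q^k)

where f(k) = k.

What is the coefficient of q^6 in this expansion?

a_6 = 12

n=6: 6·1 3·2 2·3 1·6  f→[6+3+2+1]=12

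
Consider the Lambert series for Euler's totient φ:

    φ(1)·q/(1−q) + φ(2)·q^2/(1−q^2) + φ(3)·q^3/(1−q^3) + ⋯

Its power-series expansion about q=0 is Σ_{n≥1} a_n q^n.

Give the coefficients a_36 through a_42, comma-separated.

d|36:{1,2,3,4,6,9,12,18,36}  Σφ=1+1+2+2+2+6+4+6+12=36
d|37:{1,37}  Σφ=1+36=37
[q^38] φ(38)=18,φ(19)=18,φ(2)=1,φ(1)=1 ⇒ 38
q^39  k|39↦φ(k): 39:24 13:12 3:2 1:1  a_39=39
n=40: 1·40 2·20 4·10 5·8 8·5 10·4 20·2 40·1  φ→[1+1+2+4+4+4+8+16]=40
[q^41] φ(1)=1,φ(41)=40 ⇒ 41
n=42: 1·42 2·21 3·14 6·7 7·6 14·3 21·2 42·1  φ→[1+1+2+2+6+6+12+12]=42

36, 37, 38, 39, 40, 41, 42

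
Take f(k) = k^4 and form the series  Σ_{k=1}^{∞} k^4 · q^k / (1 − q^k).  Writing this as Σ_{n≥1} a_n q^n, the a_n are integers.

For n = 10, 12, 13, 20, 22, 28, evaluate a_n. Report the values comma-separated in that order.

q^10  k|10↦f(k): 1:1 2:16 5:625 10:10000  a_10=10642
[q^12] f(1)=1,f(2)=16,f(3)=81,f(4)=256,f(6)=1296,f(12)=20736 ⇒ 22386
[q^13] f(1)=1,f(13)=28561 ⇒ 28562
q^20  k|20↦f(k): 1:1 2:16 4:256 5:625 10:10000 20:160000  a_20=170898
q^22  k|22↦f(k): 1:1 2:16 11:14641 22:234256  a_22=248914
[q^28] f(28)=614656,f(14)=38416,f(7)=2401,f(4)=256,f(2)=16,f(1)=1 ⇒ 655746

10642, 22386, 28562, 170898, 248914, 655746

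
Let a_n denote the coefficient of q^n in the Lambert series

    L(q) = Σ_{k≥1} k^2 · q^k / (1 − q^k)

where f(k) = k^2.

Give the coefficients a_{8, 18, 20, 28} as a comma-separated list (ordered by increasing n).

85, 455, 546, 1050

[q^8] f(8)=64,f(4)=16,f(2)=4,f(1)=1 ⇒ 85
n=18: 1·18 2·9 3·6 6·3 9·2 18·1  f→[1+4+9+36+81+324]=455
n=20: 1·20 2·10 4·5 5·4 10·2 20·1  f→[1+4+16+25+100+400]=546
q^28  k|28↦f(k): 1:1 2:4 4:16 7:49 14:196 28:784  a_28=1050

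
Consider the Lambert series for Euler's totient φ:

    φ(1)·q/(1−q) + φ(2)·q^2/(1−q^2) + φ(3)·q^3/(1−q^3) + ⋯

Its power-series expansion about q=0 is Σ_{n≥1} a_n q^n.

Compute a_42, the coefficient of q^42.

n=42: 42·1 21·2 14·3 7·6 6·7 3·14 2·21 1·42  φ→[12+12+6+6+2+2+1+1]=42

a_42 = 42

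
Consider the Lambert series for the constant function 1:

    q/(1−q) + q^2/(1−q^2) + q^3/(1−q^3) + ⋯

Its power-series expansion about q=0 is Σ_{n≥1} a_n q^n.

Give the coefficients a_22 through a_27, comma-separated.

n=22: 1·22 2·11 11·2 22·1  f→[1+1+1+1]=4
q^23  k|23↦f(k): 23:1 1:1  a_23=2
[q^24] f(24)=1,f(12)=1,f(8)=1,f(6)=1,f(4)=1,f(3)=1,f(2)=1,f(1)=1 ⇒ 8
[q^25] f(1)=1,f(5)=1,f(25)=1 ⇒ 3
d|26:{26,13,2,1}  Σf=1+1+1+1=4
d|27:{1,3,9,27}  Σf=1+1+1+1=4

4, 2, 8, 3, 4, 4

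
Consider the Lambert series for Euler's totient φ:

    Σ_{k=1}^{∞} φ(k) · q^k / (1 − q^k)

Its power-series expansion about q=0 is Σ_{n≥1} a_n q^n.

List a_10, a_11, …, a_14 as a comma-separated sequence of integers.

n=10: 1·10 2·5 5·2 10·1  φ→[1+1+4+4]=10
d|11:{1,11}  Σφ=1+10=11
[q^12] φ(12)=4,φ(6)=2,φ(4)=2,φ(3)=2,φ(2)=1,φ(1)=1 ⇒ 12
n=13: 13·1 1·13  φ→[12+1]=13
d|14:{1,2,7,14}  Σφ=1+1+6+6=14

10, 11, 12, 13, 14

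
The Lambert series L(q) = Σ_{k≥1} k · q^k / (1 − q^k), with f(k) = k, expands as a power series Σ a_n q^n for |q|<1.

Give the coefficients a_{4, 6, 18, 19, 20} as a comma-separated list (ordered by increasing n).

n=4: 1·4 2·2 4·1  f→[1+2+4]=7
[q^6] f(6)=6,f(3)=3,f(2)=2,f(1)=1 ⇒ 12
q^18  k|18↦f(k): 18:18 9:9 6:6 3:3 2:2 1:1  a_18=39
[q^19] f(1)=1,f(19)=19 ⇒ 20
n=20: 1·20 2·10 4·5 5·4 10·2 20·1  f→[1+2+4+5+10+20]=42

7, 12, 39, 20, 42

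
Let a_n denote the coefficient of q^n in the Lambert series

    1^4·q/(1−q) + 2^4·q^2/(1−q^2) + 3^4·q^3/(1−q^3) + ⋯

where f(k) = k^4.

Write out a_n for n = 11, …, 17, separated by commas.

14642, 22386, 28562, 40834, 51332, 69905, 83522

[q^11] f(11)=14641,f(1)=1 ⇒ 14642
[q^12] f(1)=1,f(2)=16,f(3)=81,f(4)=256,f(6)=1296,f(12)=20736 ⇒ 22386
n=13: 1·13 13·1  f→[1+28561]=28562
[q^14] f(14)=38416,f(7)=2401,f(2)=16,f(1)=1 ⇒ 40834
[q^15] f(15)=50625,f(5)=625,f(3)=81,f(1)=1 ⇒ 51332
n=16: 16·1 8·2 4·4 2·8 1·16  f→[65536+4096+256+16+1]=69905
d|17:{1,17}  Σf=1+83521=83522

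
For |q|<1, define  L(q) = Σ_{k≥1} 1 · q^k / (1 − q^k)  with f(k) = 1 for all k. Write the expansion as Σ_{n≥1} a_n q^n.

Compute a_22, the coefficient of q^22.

[q^22] f(22)=1,f(11)=1,f(2)=1,f(1)=1 ⇒ 4

a_22 = 4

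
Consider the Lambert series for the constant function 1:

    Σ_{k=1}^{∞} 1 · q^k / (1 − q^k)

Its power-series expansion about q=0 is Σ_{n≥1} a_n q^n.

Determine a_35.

a_35 = 4

d|35:{35,7,5,1}  Σf=1+1+1+1=4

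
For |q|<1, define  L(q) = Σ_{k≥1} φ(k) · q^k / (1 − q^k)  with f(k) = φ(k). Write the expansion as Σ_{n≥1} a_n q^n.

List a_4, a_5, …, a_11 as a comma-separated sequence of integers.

d|4:{4,2,1}  Σφ=2+1+1=4
q^5  k|5↦φ(k): 5:4 1:1  a_5=5
[q^6] φ(6)=2,φ(3)=2,φ(2)=1,φ(1)=1 ⇒ 6
n=7: 1·7 7·1  φ→[1+6]=7
q^8  k|8↦φ(k): 1:1 2:1 4:2 8:4  a_8=8
[q^9] φ(9)=6,φ(3)=2,φ(1)=1 ⇒ 9
d|10:{1,2,5,10}  Σφ=1+1+4+4=10
n=11: 1·11 11·1  φ→[1+10]=11

4, 5, 6, 7, 8, 9, 10, 11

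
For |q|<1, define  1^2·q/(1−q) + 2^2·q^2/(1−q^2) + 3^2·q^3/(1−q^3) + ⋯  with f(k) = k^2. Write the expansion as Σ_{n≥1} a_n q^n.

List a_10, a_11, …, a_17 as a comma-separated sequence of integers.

n=10: 10·1 5·2 2·5 1·10  f→[100+25+4+1]=130
n=11: 1·11 11·1  f→[1+121]=122
d|12:{1,2,3,4,6,12}  Σf=1+4+9+16+36+144=210
q^13  k|13↦f(k): 1:1 13:169  a_13=170
d|14:{1,2,7,14}  Σf=1+4+49+196=250
[q^15] f(1)=1,f(3)=9,f(5)=25,f(15)=225 ⇒ 260
[q^16] f(16)=256,f(8)=64,f(4)=16,f(2)=4,f(1)=1 ⇒ 341
q^17  k|17↦f(k): 17:289 1:1  a_17=290

130, 122, 210, 170, 250, 260, 341, 290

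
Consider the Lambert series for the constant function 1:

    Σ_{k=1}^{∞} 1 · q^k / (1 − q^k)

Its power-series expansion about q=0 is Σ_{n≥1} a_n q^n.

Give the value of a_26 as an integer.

a_26 = 4

n=26: 26·1 13·2 2·13 1·26  f→[1+1+1+1]=4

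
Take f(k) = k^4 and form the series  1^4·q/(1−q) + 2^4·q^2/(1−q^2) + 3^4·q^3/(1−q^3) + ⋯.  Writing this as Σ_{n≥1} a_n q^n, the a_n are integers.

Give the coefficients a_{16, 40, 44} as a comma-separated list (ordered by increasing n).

[q^16] f(16)=65536,f(8)=4096,f(4)=256,f(2)=16,f(1)=1 ⇒ 69905
[q^40] f(40)=2560000,f(20)=160000,f(10)=10000,f(8)=4096,f(5)=625,f(4)=256,f(2)=16,f(1)=1 ⇒ 2734994
d|44:{1,2,4,11,22,44}  Σf=1+16+256+14641+234256+3748096=3997266

69905, 2734994, 3997266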